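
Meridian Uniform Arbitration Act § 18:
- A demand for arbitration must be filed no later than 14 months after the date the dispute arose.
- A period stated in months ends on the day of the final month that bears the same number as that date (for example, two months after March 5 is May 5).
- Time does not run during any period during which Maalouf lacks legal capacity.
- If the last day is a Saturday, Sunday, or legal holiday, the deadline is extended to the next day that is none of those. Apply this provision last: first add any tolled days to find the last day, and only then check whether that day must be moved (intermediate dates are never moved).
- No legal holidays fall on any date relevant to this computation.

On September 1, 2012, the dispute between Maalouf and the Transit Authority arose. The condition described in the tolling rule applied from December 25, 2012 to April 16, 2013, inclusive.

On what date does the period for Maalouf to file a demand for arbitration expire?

February 24, 2014

14 months after September 1, 2012 is November 1, 2013.
From December 25, 2012 through April 16, 2013 inclusive is 113 days; tolling adds 113 days: November 1, 2013 + 113 days = February 22, 2014.
February 22, 2014 is Saturday; February 23, 2014 is Sunday. The next qualifying day is February 24, 2014.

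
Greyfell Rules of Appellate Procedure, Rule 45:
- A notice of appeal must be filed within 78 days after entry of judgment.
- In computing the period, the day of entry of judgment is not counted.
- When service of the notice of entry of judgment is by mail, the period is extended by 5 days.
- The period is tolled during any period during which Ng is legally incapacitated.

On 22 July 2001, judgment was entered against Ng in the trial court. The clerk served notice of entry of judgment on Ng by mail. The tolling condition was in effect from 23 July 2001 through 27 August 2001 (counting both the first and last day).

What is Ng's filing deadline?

78 days after 22 July 2001 is October 8, 2001.
Service was by mail, adding 5 days: October 8, 2001 + 5 days = October 13, 2001.
From July 23, 2001 through August 27, 2001 inclusive is 36 days; tolling adds 36 days: October 13, 2001 + 36 days = November 18, 2001.

November 18, 2001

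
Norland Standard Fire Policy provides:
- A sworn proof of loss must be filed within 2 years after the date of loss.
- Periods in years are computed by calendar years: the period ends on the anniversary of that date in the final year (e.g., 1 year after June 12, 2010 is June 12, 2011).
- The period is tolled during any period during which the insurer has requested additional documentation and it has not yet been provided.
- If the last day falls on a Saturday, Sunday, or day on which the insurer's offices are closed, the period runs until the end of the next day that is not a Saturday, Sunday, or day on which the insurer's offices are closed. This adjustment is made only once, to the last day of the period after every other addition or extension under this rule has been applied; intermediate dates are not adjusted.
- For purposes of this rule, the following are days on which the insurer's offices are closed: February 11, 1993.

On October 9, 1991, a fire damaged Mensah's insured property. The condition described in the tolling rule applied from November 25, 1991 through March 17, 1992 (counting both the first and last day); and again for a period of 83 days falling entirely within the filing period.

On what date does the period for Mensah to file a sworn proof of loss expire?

2 years after October 9, 1991 is October 9, 1993.
From November 25, 1991 through March 17, 1992 inclusive is 114 days; tolling adds 114 days: October 9, 1993 + 114 days = January 31, 1994.
Tolling adds 83 days: January 31, 1994 + 83 days = April 24, 1994.
April 24, 1994 is Sunday. The next qualifying day is April 25, 1994.

April 25, 1994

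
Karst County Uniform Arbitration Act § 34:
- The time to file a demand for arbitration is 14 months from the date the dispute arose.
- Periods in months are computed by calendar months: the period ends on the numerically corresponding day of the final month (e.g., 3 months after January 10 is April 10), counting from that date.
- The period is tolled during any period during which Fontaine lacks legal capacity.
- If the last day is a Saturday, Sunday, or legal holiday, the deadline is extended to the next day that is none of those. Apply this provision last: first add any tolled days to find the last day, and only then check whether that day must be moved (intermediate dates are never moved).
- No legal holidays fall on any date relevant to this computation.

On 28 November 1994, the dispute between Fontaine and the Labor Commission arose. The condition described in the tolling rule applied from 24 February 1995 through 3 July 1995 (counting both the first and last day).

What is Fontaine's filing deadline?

June 6, 1996

14 months after 28 November 1994 is January 28, 1996.
From February 24, 1995 through July 3, 1995 inclusive is 130 days; tolling adds 130 days: January 28, 1996 + 130 days = June 6, 1996.
June 6, 1996 is a Thursday and not a legal holiday, so no extension applies.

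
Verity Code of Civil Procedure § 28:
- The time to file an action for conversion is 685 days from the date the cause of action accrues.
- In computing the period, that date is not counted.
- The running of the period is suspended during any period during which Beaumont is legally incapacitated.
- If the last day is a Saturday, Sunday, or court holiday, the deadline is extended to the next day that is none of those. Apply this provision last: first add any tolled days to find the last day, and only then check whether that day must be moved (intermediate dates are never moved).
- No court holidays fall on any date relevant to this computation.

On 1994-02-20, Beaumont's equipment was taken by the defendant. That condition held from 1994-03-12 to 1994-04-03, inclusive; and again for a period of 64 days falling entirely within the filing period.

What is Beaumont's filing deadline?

April 2, 1996

685 days after 1994-02-20 is January 6, 1996.
From March 12, 1994 through April 3, 1994 inclusive is 23 days; tolling adds 23 days: January 6, 1996 + 23 days = January 29, 1996.
Tolling adds 64 days: January 29, 1996 + 64 days = April 2, 1996.
April 2, 1996 is a Tuesday and not a court holiday, so no extension applies.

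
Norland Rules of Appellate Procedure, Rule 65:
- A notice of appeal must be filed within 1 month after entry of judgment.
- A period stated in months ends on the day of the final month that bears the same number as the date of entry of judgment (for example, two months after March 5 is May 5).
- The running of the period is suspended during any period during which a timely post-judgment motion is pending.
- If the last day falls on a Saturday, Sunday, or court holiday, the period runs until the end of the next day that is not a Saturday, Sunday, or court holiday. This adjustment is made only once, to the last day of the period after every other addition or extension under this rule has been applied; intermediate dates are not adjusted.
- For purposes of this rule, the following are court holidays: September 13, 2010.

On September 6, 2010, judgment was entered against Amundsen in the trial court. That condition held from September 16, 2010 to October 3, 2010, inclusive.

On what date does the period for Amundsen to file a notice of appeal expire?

1 month after September 6, 2010 is October 6, 2010.
From September 16, 2010 through October 3, 2010 inclusive is 18 days; tolling adds 18 days: October 6, 2010 + 18 days = October 24, 2010.
October 24, 2010 is Sunday. The next qualifying day is October 25, 2010.

October 25, 2010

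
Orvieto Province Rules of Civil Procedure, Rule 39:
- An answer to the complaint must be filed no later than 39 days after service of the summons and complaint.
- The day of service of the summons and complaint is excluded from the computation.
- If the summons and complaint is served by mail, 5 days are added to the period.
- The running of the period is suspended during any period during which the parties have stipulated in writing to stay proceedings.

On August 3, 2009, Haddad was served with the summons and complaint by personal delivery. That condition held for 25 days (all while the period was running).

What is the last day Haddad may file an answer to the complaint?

39 days after August 3, 2009 is September 11, 2009.
Service was not by mail, so no mail extension applies.
Tolling adds 25 days: September 11, 2009 + 25 days = October 6, 2009.

October 6, 2009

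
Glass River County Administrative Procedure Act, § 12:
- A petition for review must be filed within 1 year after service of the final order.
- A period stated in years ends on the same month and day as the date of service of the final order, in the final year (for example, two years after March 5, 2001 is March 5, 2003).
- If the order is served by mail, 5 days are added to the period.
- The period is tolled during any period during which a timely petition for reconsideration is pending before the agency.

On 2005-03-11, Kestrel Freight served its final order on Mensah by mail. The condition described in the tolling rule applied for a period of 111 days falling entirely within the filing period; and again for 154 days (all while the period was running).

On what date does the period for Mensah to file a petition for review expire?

December 6, 2006

1 year after 2005-03-11 is March 11, 2006.
Service was by mail, adding 5 days: March 11, 2006 + 5 days = March 16, 2006.
Tolling adds 111 days: March 16, 2006 + 111 days = July 5, 2006.
Tolling adds 154 days: July 5, 2006 + 154 days = December 6, 2006.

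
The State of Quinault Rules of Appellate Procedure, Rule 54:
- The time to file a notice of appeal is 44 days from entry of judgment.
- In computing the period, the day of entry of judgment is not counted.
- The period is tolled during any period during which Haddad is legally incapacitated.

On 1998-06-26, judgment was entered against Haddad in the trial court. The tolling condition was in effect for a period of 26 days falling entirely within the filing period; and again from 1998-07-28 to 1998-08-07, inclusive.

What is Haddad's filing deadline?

44 days after 1998-06-26 is August 9, 1998.
Tolling adds 26 days: August 9, 1998 + 26 days = September 4, 1998.
From July 28, 1998 through August 7, 1998 inclusive is 11 days; tolling adds 11 days: September 4, 1998 + 11 days = September 15, 1998.

September 15, 1998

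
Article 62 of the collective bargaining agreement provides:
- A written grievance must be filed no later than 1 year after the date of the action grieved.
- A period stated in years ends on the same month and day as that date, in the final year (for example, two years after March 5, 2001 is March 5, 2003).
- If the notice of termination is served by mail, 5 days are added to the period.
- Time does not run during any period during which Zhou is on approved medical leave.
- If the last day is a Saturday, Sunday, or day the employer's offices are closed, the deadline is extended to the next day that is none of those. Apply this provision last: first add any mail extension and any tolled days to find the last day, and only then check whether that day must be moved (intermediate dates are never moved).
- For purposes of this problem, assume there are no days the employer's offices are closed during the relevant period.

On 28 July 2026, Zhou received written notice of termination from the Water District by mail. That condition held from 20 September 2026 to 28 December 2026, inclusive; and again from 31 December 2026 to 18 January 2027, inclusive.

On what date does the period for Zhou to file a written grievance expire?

November 29, 2027

1 year after 28 July 2026 is July 28, 2027.
Service was by mail, adding 5 days: July 28, 2027 + 5 days = August 2, 2027.
From September 20, 2026 through December 28, 2026 inclusive is 100 days; tolling adds 100 days: August 2, 2027 + 100 days = November 10, 2027.
From December 31, 2026 through January 18, 2027 inclusive is 19 days; tolling adds 19 days: November 10, 2027 + 19 days = November 29, 2027.
November 29, 2027 is a Monday and not a day the employer's offices are closed, so no extension applies.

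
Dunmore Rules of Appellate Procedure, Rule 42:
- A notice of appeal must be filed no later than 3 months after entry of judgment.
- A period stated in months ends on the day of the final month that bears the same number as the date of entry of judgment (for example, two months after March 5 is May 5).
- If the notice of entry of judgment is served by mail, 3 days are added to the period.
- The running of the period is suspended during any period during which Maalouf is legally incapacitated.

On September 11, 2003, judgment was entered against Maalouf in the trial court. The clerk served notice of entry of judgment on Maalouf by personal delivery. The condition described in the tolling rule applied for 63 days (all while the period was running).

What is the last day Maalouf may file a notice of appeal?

February 12, 2004

3 months after September 11, 2003 is December 11, 2003.
Service was not by mail, so no mail extension applies.
Tolling adds 63 days: December 11, 2003 + 63 days = February 12, 2004.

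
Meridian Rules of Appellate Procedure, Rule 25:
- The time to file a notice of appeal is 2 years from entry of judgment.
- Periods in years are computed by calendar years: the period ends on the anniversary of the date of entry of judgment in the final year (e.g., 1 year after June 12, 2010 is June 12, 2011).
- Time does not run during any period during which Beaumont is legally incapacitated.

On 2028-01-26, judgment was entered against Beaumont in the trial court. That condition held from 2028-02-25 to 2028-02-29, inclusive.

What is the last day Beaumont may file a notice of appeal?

2 years after 2028-01-26 is January 26, 2030.
From February 25, 2028 through February 29, 2028 inclusive is 5 days; tolling adds 5 days: January 26, 2030 + 5 days = January 31, 2030.

January 31, 2030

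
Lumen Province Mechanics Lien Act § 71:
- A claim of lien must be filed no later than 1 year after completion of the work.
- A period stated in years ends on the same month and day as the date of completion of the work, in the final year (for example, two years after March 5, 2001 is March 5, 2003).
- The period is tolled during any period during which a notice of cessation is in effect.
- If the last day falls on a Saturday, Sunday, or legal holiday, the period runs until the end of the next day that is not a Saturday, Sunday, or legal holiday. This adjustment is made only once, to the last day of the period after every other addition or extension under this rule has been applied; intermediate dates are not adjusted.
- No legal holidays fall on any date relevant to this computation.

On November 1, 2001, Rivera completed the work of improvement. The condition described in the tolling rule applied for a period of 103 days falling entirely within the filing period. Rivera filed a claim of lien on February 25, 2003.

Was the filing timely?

No

1 year after November 1, 2001 is November 1, 2002.
Tolling adds 103 days: November 1, 2002 + 103 days = February 12, 2003.
February 12, 2003 is a Wednesday and not a legal holiday, so no extension applies.
The deadline is February 12, 2003; the filing on February 25, 2003 is after that date.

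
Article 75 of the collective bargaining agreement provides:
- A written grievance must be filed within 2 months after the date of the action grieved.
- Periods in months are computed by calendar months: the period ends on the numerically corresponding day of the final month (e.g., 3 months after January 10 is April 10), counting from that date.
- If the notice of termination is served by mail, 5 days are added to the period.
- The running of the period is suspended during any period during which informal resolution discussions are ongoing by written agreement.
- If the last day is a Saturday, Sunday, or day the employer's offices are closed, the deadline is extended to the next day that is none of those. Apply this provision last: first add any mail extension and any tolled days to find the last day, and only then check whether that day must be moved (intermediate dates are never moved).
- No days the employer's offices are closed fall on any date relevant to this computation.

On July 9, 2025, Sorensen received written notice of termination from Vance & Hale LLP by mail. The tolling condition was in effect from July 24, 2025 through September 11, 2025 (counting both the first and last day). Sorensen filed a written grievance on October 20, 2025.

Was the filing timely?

2 months after July 9, 2025 is September 9, 2025.
Service was by mail, adding 5 days: September 9, 2025 + 5 days = September 14, 2025.
From July 24, 2025 through September 11, 2025 inclusive is 50 days; tolling adds 50 days: September 14, 2025 + 50 days = November 3, 2025.
November 3, 2025 is a Monday and not a day the employer's offices are closed, so no extension applies.
The deadline is November 3, 2025; the filing on October 20, 2025 is on or before that date.

Yes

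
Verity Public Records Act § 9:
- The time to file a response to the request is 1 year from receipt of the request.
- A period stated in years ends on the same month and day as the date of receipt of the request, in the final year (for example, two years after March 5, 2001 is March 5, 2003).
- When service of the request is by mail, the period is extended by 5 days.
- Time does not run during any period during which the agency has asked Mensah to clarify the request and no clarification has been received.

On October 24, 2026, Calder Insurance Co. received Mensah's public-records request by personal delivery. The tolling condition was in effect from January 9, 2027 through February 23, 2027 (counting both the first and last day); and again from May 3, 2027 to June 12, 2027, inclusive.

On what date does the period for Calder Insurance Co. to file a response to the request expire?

1 year after October 24, 2026 is October 24, 2027.
Service was not by mail, so no mail extension applies.
From January 9, 2027 through February 23, 2027 inclusive is 46 days; tolling adds 46 days: October 24, 2027 + 46 days = December 9, 2027.
From May 3, 2027 through June 12, 2027 inclusive is 41 days; tolling adds 41 days: December 9, 2027 + 41 days = January 19, 2028.

January 19, 2028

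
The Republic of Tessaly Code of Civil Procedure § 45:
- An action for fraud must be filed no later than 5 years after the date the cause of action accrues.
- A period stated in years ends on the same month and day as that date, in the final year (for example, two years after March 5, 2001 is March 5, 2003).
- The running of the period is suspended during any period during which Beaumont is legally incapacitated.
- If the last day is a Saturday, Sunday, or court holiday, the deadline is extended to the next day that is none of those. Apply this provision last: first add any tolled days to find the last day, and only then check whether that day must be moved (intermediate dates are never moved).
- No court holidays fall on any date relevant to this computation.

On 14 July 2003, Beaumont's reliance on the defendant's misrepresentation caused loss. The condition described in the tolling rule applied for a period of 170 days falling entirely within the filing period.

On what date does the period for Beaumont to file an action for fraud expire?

December 31, 2008

5 years after 14 July 2003 is July 14, 2008.
Tolling adds 170 days: July 14, 2008 + 170 days = December 31, 2008.
December 31, 2008 is a Wednesday and not a court holiday, so no extension applies.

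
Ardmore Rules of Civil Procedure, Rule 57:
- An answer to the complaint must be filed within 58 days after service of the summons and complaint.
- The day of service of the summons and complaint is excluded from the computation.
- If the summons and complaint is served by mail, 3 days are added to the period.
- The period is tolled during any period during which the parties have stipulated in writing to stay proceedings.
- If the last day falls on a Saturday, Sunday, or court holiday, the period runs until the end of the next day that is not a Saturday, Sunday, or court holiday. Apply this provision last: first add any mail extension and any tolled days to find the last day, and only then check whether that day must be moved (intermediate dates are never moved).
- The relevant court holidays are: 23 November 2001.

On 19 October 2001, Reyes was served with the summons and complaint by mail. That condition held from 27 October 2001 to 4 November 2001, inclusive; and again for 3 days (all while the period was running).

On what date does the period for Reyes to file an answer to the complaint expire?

December 31, 2001

58 days after 19 October 2001 is December 16, 2001.
Service was by mail, adding 3 days: December 16, 2001 + 3 days = December 19, 2001.
From October 27, 2001 through November 4, 2001 inclusive is 9 days; tolling adds 9 days: December 19, 2001 + 9 days = December 28, 2001.
Tolling adds 3 days: December 28, 2001 + 3 days = December 31, 2001.
December 31, 2001 is a Monday and not a court holiday, so no extension applies.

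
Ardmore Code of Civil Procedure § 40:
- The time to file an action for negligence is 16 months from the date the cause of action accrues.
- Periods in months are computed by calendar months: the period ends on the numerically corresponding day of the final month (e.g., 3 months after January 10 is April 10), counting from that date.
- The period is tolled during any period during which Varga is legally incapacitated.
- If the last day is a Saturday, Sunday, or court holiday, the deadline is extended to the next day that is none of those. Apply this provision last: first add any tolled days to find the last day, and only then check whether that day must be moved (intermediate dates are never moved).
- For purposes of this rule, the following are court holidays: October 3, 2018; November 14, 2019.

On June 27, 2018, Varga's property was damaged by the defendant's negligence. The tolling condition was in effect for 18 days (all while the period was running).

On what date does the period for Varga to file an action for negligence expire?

16 months after June 27, 2018 is October 27, 2019.
Tolling adds 18 days: October 27, 2019 + 18 days = November 14, 2019.
November 14, 2019 is a listed holiday. The next qualifying day is November 15, 2019.

November 15, 2019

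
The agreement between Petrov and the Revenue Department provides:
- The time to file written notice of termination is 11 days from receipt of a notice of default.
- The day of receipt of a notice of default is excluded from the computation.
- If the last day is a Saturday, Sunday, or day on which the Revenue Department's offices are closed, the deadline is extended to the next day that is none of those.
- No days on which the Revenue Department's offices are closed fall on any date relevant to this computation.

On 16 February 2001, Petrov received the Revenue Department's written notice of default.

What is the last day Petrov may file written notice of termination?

11 days after 16 February 2001 is February 27, 2001.
February 27, 2001 is a Tuesday and not a day on which the Revenue Department's offices are closed, so no extension applies.

February 27, 2001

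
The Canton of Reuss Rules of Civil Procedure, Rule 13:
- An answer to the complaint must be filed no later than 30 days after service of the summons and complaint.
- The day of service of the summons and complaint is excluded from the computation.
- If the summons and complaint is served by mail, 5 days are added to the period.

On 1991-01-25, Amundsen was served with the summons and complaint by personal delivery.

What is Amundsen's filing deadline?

30 days after 1991-01-25 is February 24, 1991.
Service was not by mail, so no mail extension applies.

February 24, 1991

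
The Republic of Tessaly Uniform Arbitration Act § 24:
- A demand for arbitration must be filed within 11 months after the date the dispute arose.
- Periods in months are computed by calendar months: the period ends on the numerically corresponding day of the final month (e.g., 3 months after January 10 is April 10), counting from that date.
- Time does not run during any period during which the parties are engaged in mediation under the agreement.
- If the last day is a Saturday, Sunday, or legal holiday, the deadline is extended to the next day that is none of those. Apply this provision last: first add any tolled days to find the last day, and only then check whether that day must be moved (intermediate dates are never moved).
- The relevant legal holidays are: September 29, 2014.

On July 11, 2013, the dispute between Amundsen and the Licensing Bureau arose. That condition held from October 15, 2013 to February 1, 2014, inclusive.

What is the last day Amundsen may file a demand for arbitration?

September 30, 2014

11 months after July 11, 2013 is June 11, 2014.
From October 15, 2013 through February 1, 2014 inclusive is 110 days; tolling adds 110 days: June 11, 2014 + 110 days = September 29, 2014.
September 29, 2014 is a listed holiday. The next qualifying day is September 30, 2014.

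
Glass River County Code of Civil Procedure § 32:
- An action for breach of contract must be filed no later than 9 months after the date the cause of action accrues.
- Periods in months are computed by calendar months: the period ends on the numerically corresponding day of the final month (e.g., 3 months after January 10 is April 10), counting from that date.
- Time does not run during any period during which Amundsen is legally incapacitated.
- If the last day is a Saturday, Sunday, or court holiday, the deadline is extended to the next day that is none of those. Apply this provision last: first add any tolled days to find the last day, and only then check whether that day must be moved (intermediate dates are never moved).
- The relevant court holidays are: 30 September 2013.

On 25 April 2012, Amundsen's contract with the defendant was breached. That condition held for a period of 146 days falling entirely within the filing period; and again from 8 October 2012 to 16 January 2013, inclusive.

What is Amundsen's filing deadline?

9 months after 25 April 2012 is January 25, 2013.
Tolling adds 146 days: January 25, 2013 + 146 days = June 20, 2013.
From October 8, 2012 through January 16, 2013 inclusive is 101 days; tolling adds 101 days: June 20, 2013 + 101 days = September 29, 2013.
September 29, 2013 is Sunday; September 30, 2013 is a listed holiday. The next qualifying day is October 1, 2013.

October 1, 2013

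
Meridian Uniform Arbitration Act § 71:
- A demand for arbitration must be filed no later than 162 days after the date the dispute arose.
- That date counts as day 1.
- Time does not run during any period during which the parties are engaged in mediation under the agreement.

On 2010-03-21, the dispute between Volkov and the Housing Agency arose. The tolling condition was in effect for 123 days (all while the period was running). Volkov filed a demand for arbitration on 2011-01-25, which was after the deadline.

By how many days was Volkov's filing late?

Counting 2010-03-21 as day 1, day 162 is August 29, 2010.
Tolling adds 123 days: August 29, 2010 + 123 days = December 30, 2010.
The deadline is December 30, 2010; from December 30, 2010 to January 25, 2011 is 26 days.

26 days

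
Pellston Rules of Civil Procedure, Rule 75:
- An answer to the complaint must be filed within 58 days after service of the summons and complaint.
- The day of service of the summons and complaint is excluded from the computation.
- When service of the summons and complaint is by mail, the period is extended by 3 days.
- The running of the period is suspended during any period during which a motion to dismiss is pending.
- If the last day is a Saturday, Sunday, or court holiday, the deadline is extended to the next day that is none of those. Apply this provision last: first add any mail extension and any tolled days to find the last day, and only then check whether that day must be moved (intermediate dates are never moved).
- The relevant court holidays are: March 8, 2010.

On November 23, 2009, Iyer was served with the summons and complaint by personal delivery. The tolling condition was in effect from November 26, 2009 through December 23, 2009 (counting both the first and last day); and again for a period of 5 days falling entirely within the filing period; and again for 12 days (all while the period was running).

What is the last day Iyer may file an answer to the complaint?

March 9, 2010

58 days after November 23, 2009 is January 20, 2010.
Service was not by mail, so no mail extension applies.
From November 26, 2009 through December 23, 2009 inclusive is 28 days; tolling adds 28 days: January 20, 2010 + 28 days = February 17, 2010.
Tolling adds 5 days: February 17, 2010 + 5 days = February 22, 2010.
Tolling adds 12 days: February 22, 2010 + 12 days = March 6, 2010.
March 6, 2010 is Saturday; March 7, 2010 is Sunday; March 8, 2010 is a listed holiday. The next qualifying day is March 9, 2010.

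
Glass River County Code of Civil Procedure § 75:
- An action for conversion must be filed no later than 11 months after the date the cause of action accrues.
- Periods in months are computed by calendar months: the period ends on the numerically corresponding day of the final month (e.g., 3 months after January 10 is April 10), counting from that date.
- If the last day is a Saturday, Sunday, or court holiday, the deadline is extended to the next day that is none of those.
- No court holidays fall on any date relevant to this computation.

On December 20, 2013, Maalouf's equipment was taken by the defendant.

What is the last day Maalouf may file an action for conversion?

11 months after December 20, 2013 is November 20, 2014.
November 20, 2014 is a Thursday and not a court holiday, so no extension applies.

November 20, 2014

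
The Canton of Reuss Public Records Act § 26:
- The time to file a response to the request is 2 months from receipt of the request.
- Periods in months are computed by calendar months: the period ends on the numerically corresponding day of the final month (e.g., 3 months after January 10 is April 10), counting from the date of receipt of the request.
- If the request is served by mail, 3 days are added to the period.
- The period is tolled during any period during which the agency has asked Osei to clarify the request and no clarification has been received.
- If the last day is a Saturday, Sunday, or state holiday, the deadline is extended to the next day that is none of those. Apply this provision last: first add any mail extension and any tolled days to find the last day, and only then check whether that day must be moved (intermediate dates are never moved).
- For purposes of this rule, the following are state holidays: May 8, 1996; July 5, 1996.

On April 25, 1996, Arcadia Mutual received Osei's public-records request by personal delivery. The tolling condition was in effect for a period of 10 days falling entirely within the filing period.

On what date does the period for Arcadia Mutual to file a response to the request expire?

July 8, 1996

2 months after April 25, 1996 is June 25, 1996.
Service was not by mail, so no mail extension applies.
Tolling adds 10 days: June 25, 1996 + 10 days = July 5, 1996.
July 5, 1996 is a listed holiday; July 6, 1996 is Saturday; July 7, 1996 is Sunday. The next qualifying day is July 8, 1996.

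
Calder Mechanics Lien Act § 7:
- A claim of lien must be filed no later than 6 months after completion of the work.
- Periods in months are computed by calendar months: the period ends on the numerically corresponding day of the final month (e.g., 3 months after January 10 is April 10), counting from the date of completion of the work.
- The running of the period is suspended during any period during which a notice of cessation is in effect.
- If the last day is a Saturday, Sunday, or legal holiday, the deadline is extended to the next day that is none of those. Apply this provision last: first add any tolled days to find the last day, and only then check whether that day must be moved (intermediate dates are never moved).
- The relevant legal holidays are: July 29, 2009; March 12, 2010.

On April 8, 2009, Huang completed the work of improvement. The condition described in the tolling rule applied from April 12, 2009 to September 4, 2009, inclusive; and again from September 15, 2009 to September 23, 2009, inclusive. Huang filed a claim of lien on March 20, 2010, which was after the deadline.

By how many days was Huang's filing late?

6 months after April 8, 2009 is October 8, 2009.
From April 12, 2009 through September 4, 2009 inclusive is 146 days; tolling adds 146 days: October 8, 2009 + 146 days = March 3, 2010.
From September 15, 2009 through September 23, 2009 inclusive is 9 days; tolling adds 9 days: March 3, 2010 + 9 days = March 12, 2010.
March 12, 2010 is a listed holiday; March 13, 2010 is Saturday; March 14, 2010 is Sunday. The next qualifying day is March 15, 2010.
The deadline is March 15, 2010; from March 15, 2010 to March 20, 2010 is 5 days.

5 days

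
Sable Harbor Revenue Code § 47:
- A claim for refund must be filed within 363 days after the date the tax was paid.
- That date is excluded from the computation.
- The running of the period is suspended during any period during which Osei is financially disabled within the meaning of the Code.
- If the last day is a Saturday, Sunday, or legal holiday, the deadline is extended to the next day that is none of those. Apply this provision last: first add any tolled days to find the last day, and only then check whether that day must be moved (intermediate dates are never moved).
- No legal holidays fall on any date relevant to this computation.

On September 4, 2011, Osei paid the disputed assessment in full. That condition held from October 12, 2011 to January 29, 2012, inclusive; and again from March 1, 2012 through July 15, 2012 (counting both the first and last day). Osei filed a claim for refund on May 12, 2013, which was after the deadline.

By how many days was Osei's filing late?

363 days after September 4, 2011 is September 1, 2012.
From October 12, 2011 through January 29, 2012 inclusive is 110 days; tolling adds 110 days: September 1, 2012 + 110 days = December 20, 2012.
From March 1, 2012 through July 15, 2012 inclusive is 137 days; tolling adds 137 days: December 20, 2012 + 137 days = May 6, 2013.
May 6, 2013 is a Monday and not a legal holiday, so no extension applies.
The deadline is May 6, 2013; from May 6, 2013 to May 12, 2013 is 6 days.

6 days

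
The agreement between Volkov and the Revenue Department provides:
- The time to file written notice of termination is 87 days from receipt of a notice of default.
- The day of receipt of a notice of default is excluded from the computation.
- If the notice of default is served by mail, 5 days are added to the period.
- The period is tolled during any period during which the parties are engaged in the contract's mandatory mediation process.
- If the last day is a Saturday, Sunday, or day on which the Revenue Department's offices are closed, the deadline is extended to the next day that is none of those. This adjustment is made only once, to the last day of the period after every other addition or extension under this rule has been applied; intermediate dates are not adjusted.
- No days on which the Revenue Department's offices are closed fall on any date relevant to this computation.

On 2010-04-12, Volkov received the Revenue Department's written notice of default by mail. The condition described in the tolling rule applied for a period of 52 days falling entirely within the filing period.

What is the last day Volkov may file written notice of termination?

87 days after 2010-04-12 is July 8, 2010.
Service was by mail, adding 5 days: July 8, 2010 + 5 days = July 13, 2010.
Tolling adds 52 days: July 13, 2010 + 52 days = September 3, 2010.
September 3, 2010 is a Friday and not a day on which the Revenue Department's offices are closed, so no extension applies.

September 3, 2010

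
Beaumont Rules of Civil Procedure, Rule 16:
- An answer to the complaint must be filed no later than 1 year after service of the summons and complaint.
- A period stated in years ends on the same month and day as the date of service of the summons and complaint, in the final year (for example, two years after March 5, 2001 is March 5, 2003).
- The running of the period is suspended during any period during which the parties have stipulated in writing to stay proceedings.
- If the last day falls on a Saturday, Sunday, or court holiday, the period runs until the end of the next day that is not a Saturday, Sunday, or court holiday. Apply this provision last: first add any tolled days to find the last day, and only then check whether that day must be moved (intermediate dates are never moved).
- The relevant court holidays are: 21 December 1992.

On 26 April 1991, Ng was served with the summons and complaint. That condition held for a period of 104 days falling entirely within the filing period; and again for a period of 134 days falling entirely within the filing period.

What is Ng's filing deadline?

December 22, 1992

1 year after 26 April 1991 is April 26, 1992.
Tolling adds 104 days: April 26, 1992 + 104 days = August 8, 1992.
Tolling adds 134 days: August 8, 1992 + 134 days = December 20, 1992.
December 20, 1992 is Sunday; December 21, 1992 is a listed holiday. The next qualifying day is December 22, 1992.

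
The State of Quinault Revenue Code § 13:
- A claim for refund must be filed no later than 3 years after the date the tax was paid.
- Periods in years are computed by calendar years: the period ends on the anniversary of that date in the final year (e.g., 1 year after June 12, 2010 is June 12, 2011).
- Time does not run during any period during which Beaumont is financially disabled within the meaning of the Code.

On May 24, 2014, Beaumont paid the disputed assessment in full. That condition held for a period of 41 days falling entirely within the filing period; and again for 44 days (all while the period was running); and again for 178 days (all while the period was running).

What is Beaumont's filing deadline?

February 11, 2018

3 years after May 24, 2014 is May 24, 2017.
Tolling adds 41 days: May 24, 2017 + 41 days = July 4, 2017.
Tolling adds 44 days: July 4, 2017 + 44 days = August 17, 2017.
Tolling adds 178 days: August 17, 2017 + 178 days = February 11, 2018.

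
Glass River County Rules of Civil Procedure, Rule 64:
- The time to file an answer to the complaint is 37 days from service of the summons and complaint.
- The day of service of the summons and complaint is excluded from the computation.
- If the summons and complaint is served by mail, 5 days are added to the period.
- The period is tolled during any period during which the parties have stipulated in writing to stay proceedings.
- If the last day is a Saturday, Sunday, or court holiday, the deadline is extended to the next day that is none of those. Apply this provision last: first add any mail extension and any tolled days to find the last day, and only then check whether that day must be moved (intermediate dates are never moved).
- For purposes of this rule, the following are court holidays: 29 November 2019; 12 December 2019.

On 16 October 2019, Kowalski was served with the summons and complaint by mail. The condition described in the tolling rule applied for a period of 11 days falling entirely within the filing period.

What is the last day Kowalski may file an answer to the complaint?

37 days after 16 October 2019 is November 22, 2019.
Service was by mail, adding 5 days: November 22, 2019 + 5 days = November 27, 2019.
Tolling adds 11 days: November 27, 2019 + 11 days = December 8, 2019.
December 8, 2019 is Sunday. The next qualifying day is December 9, 2019.

December 9, 2019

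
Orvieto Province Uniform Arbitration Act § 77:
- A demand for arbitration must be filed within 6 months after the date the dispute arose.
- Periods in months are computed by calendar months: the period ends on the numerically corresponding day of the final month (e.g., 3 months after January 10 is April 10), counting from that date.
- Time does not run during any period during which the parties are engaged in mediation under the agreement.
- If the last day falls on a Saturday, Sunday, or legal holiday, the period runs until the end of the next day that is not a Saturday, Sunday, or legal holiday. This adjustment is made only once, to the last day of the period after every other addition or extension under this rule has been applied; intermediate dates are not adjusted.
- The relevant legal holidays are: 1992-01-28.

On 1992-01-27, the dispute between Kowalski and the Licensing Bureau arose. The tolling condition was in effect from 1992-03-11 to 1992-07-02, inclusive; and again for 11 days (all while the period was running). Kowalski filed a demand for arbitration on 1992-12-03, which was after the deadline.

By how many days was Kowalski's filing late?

3 days

6 months after 1992-01-27 is July 27, 1992.
From March 11, 1992 through July 2, 1992 inclusive is 114 days; tolling adds 114 days: July 27, 1992 + 114 days = November 18, 1992.
Tolling adds 11 days: November 18, 1992 + 11 days = November 29, 1992.
November 29, 1992 is Sunday. The next qualifying day is November 30, 1992.
The deadline is November 30, 1992; from November 30, 1992 to December 3, 1992 is 3 days.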